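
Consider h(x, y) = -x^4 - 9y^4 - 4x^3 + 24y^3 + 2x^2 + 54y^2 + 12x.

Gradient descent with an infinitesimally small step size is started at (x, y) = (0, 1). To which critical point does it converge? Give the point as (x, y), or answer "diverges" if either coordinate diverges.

(-1, 0)

h is separable, so gradient descent decouples: x follows -∂h/∂x, y follows -∂h/∂y.
∂h/∂x = -4(x - 1)(x + 1)(x + 3); at x=0 this is 12, so x decreases.
∂h/∂y = -36y(y - 3)(y + 1); at y=1 this is 144, so y decreases.
x converges to its nearest critical value -1 (a local min of the x-part); y converges to 0. The iterate converges to (-1, 0).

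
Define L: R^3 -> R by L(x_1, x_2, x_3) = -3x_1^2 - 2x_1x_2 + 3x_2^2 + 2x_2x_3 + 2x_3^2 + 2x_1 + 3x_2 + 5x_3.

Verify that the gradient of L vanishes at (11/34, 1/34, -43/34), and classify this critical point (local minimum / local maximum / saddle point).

saddle point

∇L = (-6x_1 - 2x_2 + 2, -2x_1 + 6x_2 + 2x_3 + 3, 2x_2 + 4x_3 + 5); substituting (11/34, 1/34, -43/34) gives ∇L = (0, 0, 0), so (11/34, 1/34, -43/34) is indeed a critical point.
The Hessian is constant: H = [[-6, -2, 0], [-2, 6, 2], [0, 2, 4]].
Leading principal minors: Δ₁ = -6, Δ₂ = -40, Δ₃ = -136.
The minors fit neither the all-positive nor the alternating-sign pattern, so H is indefinite: a saddle point.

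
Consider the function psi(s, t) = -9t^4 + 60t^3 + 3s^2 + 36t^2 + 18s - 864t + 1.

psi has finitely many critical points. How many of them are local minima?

1

psi separates as a function of s plus a function of t, so ∇psi=0 decouples.
∂psi/∂s = 6(s + 3) = 0 at s ∈ {-3}; ∂psi/∂t = -36(t - 4)(t - 3)(t + 2) = 0 at t ∈ {-2, 3, 4}.
The Hessian is diagonal: diag(psi_ss, psi_tt). Second derivatives: psi_ss(-3)=6; psi_tt(-2)=-1080, psi_tt(3)=180, psi_tt(4)=-216.
Local minima occur where both diagonal entries positive: (-3, 3). Count: 1.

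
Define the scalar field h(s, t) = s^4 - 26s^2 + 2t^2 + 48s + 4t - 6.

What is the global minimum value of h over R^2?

h(s,t) separates as P(s) + Q(t) − 6, so its minimum is min P + min Q − 6.
P'(s) = 4(s - 3)(s - 1)(s + 4) vanishes at s ∈ {-4, 1, 3}; Q'(t) = 4(t + 1) vanishes at t ∈ {-1}.
Local minima of P (where P''>0): P(-4)=-352, P(3)=-9. Local minima of Q: Q(-1)=-2.
So the global minimum of h is P(-4) + Q(-1) − 6 = -352 − 2 − 6 = -360, attained at (-4, -1).

-360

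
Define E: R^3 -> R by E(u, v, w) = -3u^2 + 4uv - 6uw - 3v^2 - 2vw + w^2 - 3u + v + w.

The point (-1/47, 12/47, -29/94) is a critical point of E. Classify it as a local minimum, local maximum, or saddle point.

The Hessian is constant: H = [[-6, 4, -6], [4, -6, -2], [-6, -2, 2]].
Leading principal minors: Δ₁ = -6, Δ₂ = 20, Δ₃ = 376.
The minors fit neither the all-positive nor the alternating-sign pattern, so H is indefinite: a saddle point.

saddle point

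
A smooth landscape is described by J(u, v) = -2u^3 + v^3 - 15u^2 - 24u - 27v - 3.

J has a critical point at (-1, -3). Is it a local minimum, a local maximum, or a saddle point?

The mixed partial ∂²J/∂u∂v is 0, so the Hessian at any point is diag(J_uu, J_vv) = diag(-6(2u + 5), 6v).
At (-1, -3): H = diag(-18, -18).
Both eigenvalues are negative, so H is negative definite: a local maximum.

local maximum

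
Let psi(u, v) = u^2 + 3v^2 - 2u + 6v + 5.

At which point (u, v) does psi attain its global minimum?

psi(u,v) separates as P(u) + Q(v) + 5, so its minimum is min P + min Q + 5.
P'(u) = 2u - 2 vanishes at u ∈ {1}; Q'(v) = 6v + 6 vanishes at v ∈ {-1}.
Local minima of P (where P''>0): P(1)=-1. Local minima of Q: Q(-1)=-3.
So the global minimum of psi is P(1) + Q(-1) + 5 = -1 − 3 + 5 = 1, attained at (1, -1).

(1, -1)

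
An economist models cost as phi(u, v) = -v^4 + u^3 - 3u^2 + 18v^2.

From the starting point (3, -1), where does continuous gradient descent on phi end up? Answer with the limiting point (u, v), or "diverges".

(2, 0)

phi is separable, so gradient descent decouples: u follows -∂phi/∂u, v follows -∂phi/∂v.
∂phi/∂u = 3u(u - 2); at u=3 this is 9, so u decreases.
∂phi/∂v = -4v(v - 3)(v + 3); at v=-1 this is -32, so v increases.
u converges to its nearest critical value 2 (a local min of the u-part); v converges to 0. The iterate converges to (2, 0).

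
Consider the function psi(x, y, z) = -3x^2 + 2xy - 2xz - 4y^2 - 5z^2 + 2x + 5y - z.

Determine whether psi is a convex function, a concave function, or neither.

concave

psi is quadratic, so its Hessian is the constant matrix H = [[-6, 2, -2], [2, -8, 0], [-2, 0, -10]].
Leading principal minors: -6, 44, -408.
Signs alternate −, +, − ⇒ H ≺ 0 ⇒ concave.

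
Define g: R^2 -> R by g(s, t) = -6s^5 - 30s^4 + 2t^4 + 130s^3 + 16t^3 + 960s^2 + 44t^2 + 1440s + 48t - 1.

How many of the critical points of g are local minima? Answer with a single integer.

g separates as a function of s plus a function of t, so ∇g=0 decouples.
∂g/∂s = -30(s - 4)(s + 1)(s + 3)(s + 4) = 0 at s ∈ {-4, -3, -1, 4}; ∂g/∂t = 8(t + 1)(t + 2)(t + 3) = 0 at t ∈ {-3, -2, -1}.
The Hessian is diagonal: diag(g_ss, g_tt). Second derivatives: g_ss(-4)=720, g_ss(-3)=-420, g_ss(-1)=900, g_ss(4)=-8400; g_tt(-3)=16, g_tt(-2)=-8, g_tt(-1)=16.
Local minima occur where both diagonal entries positive: (-4, -3), (-4, -1), (-1, -3), (-1, -1). Count: 4.

4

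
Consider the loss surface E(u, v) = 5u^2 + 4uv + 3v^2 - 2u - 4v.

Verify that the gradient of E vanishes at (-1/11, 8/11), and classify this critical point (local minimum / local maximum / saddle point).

∇E = (10u + 4v - 2, 4u + 6v - 4); substituting (-1/11, 8/11) gives ∇E = (0, 0), so (-1/11, 8/11) is indeed a critical point.
The Hessian of E is constant: H = [[10, 4], [4, 6]].
det(H) = 10·6 − 4² = 44.
det(H) > 0 and tr(H) = 16 > 0, so H is positive definite and the point is a local minimum.

local minimum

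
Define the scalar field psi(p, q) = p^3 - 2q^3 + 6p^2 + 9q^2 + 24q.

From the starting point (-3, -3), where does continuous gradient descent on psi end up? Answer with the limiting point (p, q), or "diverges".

psi is separable, so gradient descent decouples: p follows -∂psi/∂p, q follows -∂psi/∂q.
∂psi/∂p = 3p(p + 4); at p=-3 this is -9, so p increases.
∂psi/∂q = -6(q - 4)(q + 1); at q=-3 this is -84, so q increases.
p converges to its nearest critical value 0 (a local min of the p-part); q converges to -1. The iterate converges to (0, -1).

(0, -1)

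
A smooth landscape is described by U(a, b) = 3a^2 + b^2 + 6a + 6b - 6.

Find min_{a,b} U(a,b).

-18

U(a,b) separates as P(a) + Q(b) − 6, so its minimum is min P + min Q − 6.
P'(a) = 6a + 6 vanishes at a ∈ {-1}; Q'(b) = 2b + 6 vanishes at b ∈ {-3}.
Local minima of P (where P''>0): P(-1)=-3. Local minima of Q: Q(-3)=-9.
So the global minimum of U is P(-1) + Q(-3) − 6 = -3 − 9 − 6 = -18, attained at (-1, -3).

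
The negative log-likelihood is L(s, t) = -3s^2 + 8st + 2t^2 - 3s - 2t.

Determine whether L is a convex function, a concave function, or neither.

neither

L is quadratic, so its Hessian is the constant matrix H = [[-6, 8], [8, 4]].
det(H) = -88, tr(H) = -2.
det(H) < 0, so H is indefinite: neither convex nor concave.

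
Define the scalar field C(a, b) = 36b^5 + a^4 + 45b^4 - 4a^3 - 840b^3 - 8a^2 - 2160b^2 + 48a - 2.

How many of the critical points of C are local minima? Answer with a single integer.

4

C separates as a function of a plus a function of b, so ∇C=0 decouples.
∂C/∂a = 4(a - 3)(a - 2)(a + 2) = 0 at a ∈ {-2, 2, 3}; ∂C/∂b = 180b(b - 4)(b + 2)(b + 3) = 0 at b ∈ {-3, -2, 0, 4}.
The Hessian is diagonal: diag(C_aa, C_bb). Second derivatives: C_aa(-2)=80, C_aa(2)=-16, C_aa(3)=20; C_bb(-3)=-3780, C_bb(-2)=2160, C_bb(0)=-4320, C_bb(4)=30240.
Local minima occur where both diagonal entries positive: (-2, -2), (-2, 4), (3, -2), (3, 4). Count: 4.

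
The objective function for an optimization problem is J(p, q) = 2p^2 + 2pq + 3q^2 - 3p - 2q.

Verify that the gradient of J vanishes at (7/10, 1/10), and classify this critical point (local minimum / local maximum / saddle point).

∇J = (4p + 2q - 3, 2p + 6q - 2); substituting (7/10, 1/10) gives ∇J = (0, 0), so (7/10, 1/10) is indeed a critical point.
The Hessian of J is constant: H = [[4, 2], [2, 6]].
det(H) = 4·6 − 2² = 20.
det(H) > 0 and tr(H) = 10 > 0, so H is positive definite and the point is a local minimum.

local minimum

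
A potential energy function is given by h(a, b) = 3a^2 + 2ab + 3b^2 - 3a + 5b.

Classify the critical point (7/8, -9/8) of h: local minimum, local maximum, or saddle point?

local minimum

The Hessian of h is constant: H = [[6, 2], [2, 6]].
det(H) = 6·6 − 2² = 32.
det(H) > 0 and tr(H) = 12 > 0, so H is positive definite and the point is a local minimum.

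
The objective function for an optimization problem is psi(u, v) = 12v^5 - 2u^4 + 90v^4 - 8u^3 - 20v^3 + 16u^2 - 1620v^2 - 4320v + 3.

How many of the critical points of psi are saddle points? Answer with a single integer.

psi separates as a function of u plus a function of v, so ∇psi=0 decouples.
∂psi/∂u = -8u(u - 1)(u + 4) = 0 at u ∈ {-4, 0, 1}; ∂psi/∂v = 60(v - 3)(v + 2)(v + 3)(v + 4) = 0 at v ∈ {-4, -3, -2, 3}.
The Hessian is diagonal: diag(psi_uu, psi_vv). Second derivatives: psi_uu(-4)=-160, psi_uu(0)=32, psi_uu(1)=-40; psi_vv(-4)=-840, psi_vv(-3)=360, psi_vv(-2)=-600, psi_vv(3)=12600.
Saddle points occur where the two diagonal entries have opposite signs: (-4, -3), (-4, 3), (0, -4), (0, -2), (1, -3), (1, 3). Count: 6.

6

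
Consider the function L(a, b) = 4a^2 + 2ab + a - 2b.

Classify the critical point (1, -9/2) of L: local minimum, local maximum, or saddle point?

saddle point

The Hessian of L is constant: H = [[8, 2], [2, 0]].
det(H) = 8·0 − 2² = -4.
Since det(H) < 0, H is indefinite and the critical point is a saddle point.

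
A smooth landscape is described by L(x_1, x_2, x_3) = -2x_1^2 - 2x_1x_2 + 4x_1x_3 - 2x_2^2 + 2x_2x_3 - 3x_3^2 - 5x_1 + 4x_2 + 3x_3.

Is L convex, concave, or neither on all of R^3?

concave

L is quadratic, so its Hessian is the constant matrix H = [[-4, -2, 4], [-2, -4, 2], [4, 2, -6]].
Leading principal minors: -4, 12, -24.
Signs alternate −, +, − ⇒ H ≺ 0 ⇒ concave.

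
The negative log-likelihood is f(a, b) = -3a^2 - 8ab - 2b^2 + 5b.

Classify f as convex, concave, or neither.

f is quadratic, so its Hessian is the constant matrix H = [[-6, -8], [-8, -4]].
det(H) = -40, tr(H) = -10.
det(H) < 0, so H is indefinite: neither convex nor concave.

neither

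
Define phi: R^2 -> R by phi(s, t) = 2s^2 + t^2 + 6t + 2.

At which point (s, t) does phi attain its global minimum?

phi(s,t) separates as P(s) + Q(t) + 2, so its minimum is min P + min Q + 2.
P'(s) = 4s vanishes at s ∈ {0}; Q'(t) = 2(t + 3) vanishes at t ∈ {-3}.
Local minima of P (where P''>0): P(0)=0. Local minima of Q: Q(-3)=-9.
So the global minimum of phi is P(0) + Q(-3) + 2 = 0 − 9 + 2 = -7, attained at (0, -3).

(0, -3)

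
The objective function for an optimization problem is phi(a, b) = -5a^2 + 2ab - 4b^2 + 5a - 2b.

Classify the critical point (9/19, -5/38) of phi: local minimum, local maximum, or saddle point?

The Hessian of phi is constant: H = [[-10, 2], [2, -8]].
det(H) = (-10)·(-8) − 2² = 76.
det(H) > 0 and tr(H) = -18 < 0, so H is negative definite and the point is a local maximum.

local maximum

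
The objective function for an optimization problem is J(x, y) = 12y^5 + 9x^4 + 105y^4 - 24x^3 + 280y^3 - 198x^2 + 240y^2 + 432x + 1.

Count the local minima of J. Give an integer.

J separates as a function of x plus a function of y, so ∇J=0 decouples.
∂J/∂x = 36(x - 4)(x - 1)(x + 3) = 0 at x ∈ {-3, 1, 4}; ∂J/∂y = 60y(y + 1)(y + 2)(y + 4) = 0 at y ∈ {-4, -2, -1, 0}.
The Hessian is diagonal: diag(J_xx, J_yy). Second derivatives: J_xx(-3)=1008, J_xx(1)=-432, J_xx(4)=756; J_yy(-4)=-1440, J_yy(-2)=240, J_yy(-1)=-180, J_yy(0)=480.
Local minima occur where both diagonal entries positive: (-3, -2), (-3, 0), (4, -2), (4, 0). Count: 4.

4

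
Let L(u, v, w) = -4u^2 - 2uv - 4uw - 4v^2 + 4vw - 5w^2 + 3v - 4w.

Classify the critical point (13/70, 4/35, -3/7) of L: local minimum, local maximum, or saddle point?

The Hessian is constant: H = [[-8, -2, -4], [-2, -8, 4], [-4, 4, -10]].
Leading principal minors: Δ₁ = -8, Δ₂ = 60, Δ₃ = -280.
The minors alternate sign starting negative (−, +, −), so H is negative definite: a local maximum.

local maximum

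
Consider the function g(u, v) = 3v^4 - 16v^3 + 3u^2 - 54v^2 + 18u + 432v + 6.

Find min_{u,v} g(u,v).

g(u,v) separates as P(u) + Q(v) + 6, so its minimum is min P + min Q + 6.
P'(u) = 6u + 18 vanishes at u ∈ {-3}; Q'(v) = 12(v - 4)(v - 3)(v + 3) vanishes at v ∈ {-3, 3, 4}.
Local minima of P (where P''>0): P(-3)=-27. Local minima of Q: Q(-3)=-1107, Q(4)=608.
So the global minimum of g is P(-3) + Q(-3) + 6 = -27 − 1107 + 6 = -1128, attained at (-3, -3).

-1128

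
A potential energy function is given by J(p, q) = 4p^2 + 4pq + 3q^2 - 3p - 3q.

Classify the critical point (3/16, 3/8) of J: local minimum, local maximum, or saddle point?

local minimum

The Hessian of J is constant: H = [[8, 4], [4, 6]].
det(H) = 8·6 − 4² = 32.
det(H) > 0 and tr(H) = 14 > 0, so H is positive definite and the point is a local minimum.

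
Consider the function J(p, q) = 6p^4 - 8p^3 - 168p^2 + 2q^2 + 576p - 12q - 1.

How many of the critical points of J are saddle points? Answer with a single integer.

1

J separates as a function of p plus a function of q, so ∇J=0 decouples.
∂J/∂p = 24(p - 3)(p - 2)(p + 4) = 0 at p ∈ {-4, 2, 3}; ∂J/∂q = 4(q - 3) = 0 at q ∈ {3}.
The Hessian is diagonal: diag(J_pp, J_qq). Second derivatives: J_pp(-4)=1008, J_pp(2)=-144, J_pp(3)=168; J_qq(3)=4.
Saddle points occur where the two diagonal entries have opposite signs: (2, 3). Count: 1.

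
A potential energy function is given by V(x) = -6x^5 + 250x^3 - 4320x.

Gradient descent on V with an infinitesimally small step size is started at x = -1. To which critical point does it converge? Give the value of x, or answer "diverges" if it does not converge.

3

V'(x) = -30(x - 4)(x - 3)(x + 3)(x + 4), so V'(-1) = -3600.
Gradient descent moves in the -V' direction, i.e. x is increasing.
The nearest critical point in that direction is x = 3, where V'' = 1260 > 0 (a local minimum). The iterate converges there.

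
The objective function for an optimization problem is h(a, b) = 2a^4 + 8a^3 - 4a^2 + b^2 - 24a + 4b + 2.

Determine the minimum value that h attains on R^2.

h(a,b) separates as P(a) + Q(b) + 2, so its minimum is min P + min Q + 2.
P'(a) = 8(a - 1)(a + 1)(a + 3) vanishes at a ∈ {-3, -1, 1}; Q'(b) = 2b + 4 vanishes at b ∈ {-2}.
Local minima of P (where P''>0): P(-3)=-18, P(1)=-18. Local minima of Q: Q(-2)=-4.
So the global minimum of h is P(-3) + Q(-2) + 2 = -18 − 4 + 2 = -20, attained at (-3, -2).

-20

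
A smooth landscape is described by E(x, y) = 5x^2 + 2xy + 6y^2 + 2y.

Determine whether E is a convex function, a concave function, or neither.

E is quadratic, so its Hessian is the constant matrix H = [[10, 2], [2, 12]].
det(H) = 116, tr(H) = 22.
det(H) > 0 and tr(H) > 0, so H is positive definite everywhere: convex.

convex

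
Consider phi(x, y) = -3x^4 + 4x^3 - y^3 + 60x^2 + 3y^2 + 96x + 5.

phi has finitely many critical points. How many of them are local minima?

1

phi separates as a function of x plus a function of y, so ∇phi=0 decouples.
∂phi/∂x = -12(x - 4)(x + 1)(x + 2) = 0 at x ∈ {-2, -1, 4}; ∂phi/∂y = -3y(y - 2) = 0 at y ∈ {0, 2}.
The Hessian is diagonal: diag(phi_xx, phi_yy). Second derivatives: phi_xx(-2)=-72, phi_xx(-1)=60, phi_xx(4)=-360; phi_yy(0)=6, phi_yy(2)=-6.
Local minima occur where both diagonal entries positive: (-1, 0). Count: 1.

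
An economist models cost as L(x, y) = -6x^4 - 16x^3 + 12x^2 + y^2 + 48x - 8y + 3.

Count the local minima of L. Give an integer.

L separates as a function of x plus a function of y, so ∇L=0 decouples.
∂L/∂x = -24(x - 1)(x + 1)(x + 2) = 0 at x ∈ {-2, -1, 1}; ∂L/∂y = 2(y - 4) = 0 at y ∈ {4}.
The Hessian is diagonal: diag(L_xx, L_yy). Second derivatives: L_xx(-2)=-72, L_xx(-1)=48, L_xx(1)=-144; L_yy(4)=2.
Local minima occur where both diagonal entries positive: (-1, 4). Count: 1.

1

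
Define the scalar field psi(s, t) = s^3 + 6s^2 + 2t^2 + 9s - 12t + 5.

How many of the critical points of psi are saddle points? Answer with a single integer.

psi separates as a function of s plus a function of t, so ∇psi=0 decouples.
∂psi/∂s = 3(s + 1)(s + 3) = 0 at s ∈ {-3, -1}; ∂psi/∂t = 4(t - 3) = 0 at t ∈ {3}.
The Hessian is diagonal: diag(psi_ss, psi_tt). Second derivatives: psi_ss(-3)=-6, psi_ss(-1)=6; psi_tt(3)=4.
Saddle points occur where the two diagonal entries have opposite signs: (-3, 3). Count: 1.

1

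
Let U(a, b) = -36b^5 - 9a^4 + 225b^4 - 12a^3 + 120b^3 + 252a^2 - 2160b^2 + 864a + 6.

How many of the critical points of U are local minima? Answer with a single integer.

2

U separates as a function of a plus a function of b, so ∇U=0 decouples.
∂U/∂a = -36(a - 4)(a + 2)(a + 3) = 0 at a ∈ {-3, -2, 4}; ∂U/∂b = -180b(b - 4)(b - 3)(b + 2) = 0 at b ∈ {-2, 0, 3, 4}.
The Hessian is diagonal: diag(U_aa, U_bb). Second derivatives: U_aa(-3)=-252, U_aa(-2)=216, U_aa(4)=-1512; U_bb(-2)=10800, U_bb(0)=-4320, U_bb(3)=2700, U_bb(4)=-4320.
Local minima occur where both diagonal entries positive: (-2, -2), (-2, 3). Count: 2.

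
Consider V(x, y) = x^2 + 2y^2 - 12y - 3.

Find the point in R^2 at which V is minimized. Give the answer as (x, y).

V(x,y) separates as P(x) + Q(y) − 3, so its minimum is min P + min Q − 3.
P'(x) = 2x vanishes at x ∈ {0}; Q'(y) = 4y - 12 vanishes at y ∈ {3}.
Local minima of P (where P''>0): P(0)=0. Local minima of Q: Q(3)=-18.
So the global minimum of V is P(0) + Q(3) − 3 = 0 − 18 − 3 = -21, attained at (0, 3).

(0, 3)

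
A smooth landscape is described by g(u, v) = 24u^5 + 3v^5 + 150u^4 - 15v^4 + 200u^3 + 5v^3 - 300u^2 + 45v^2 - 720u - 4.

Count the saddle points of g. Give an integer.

g separates as a function of u plus a function of v, so ∇g=0 decouples.
∂g/∂u = 120(u - 1)(u + 1)(u + 2)(u + 3) = 0 at u ∈ {-3, -2, -1, 1}; ∂g/∂v = 15v(v - 3)(v - 2)(v + 1) = 0 at v ∈ {-1, 0, 2, 3}.
The Hessian is diagonal: diag(g_uu, g_vv). Second derivatives: g_uu(-3)=-960, g_uu(-2)=360, g_uu(-1)=-480, g_uu(1)=2880; g_vv(-1)=-180, g_vv(0)=90, g_vv(2)=-90, g_vv(3)=180.
Saddle points occur where the two diagonal entries have opposite signs: (-3, 0), (-3, 3), (-2, -1), (-2, 2), (-1, 0), (-1, 3), (1, -1), (1, 2). Count: 8.

8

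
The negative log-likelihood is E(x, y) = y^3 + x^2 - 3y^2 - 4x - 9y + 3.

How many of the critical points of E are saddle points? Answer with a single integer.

E separates as a function of x plus a function of y, so ∇E=0 decouples.
∂E/∂x = 2(x - 2) = 0 at x ∈ {2}; ∂E/∂y = 3(y - 3)(y + 1) = 0 at y ∈ {-1, 3}.
The Hessian is diagonal: diag(E_xx, E_yy). Second derivatives: E_xx(2)=2; E_yy(-1)=-12, E_yy(3)=12.
Saddle points occur where the two diagonal entries have opposite signs: (2, -1). Count: 1.

1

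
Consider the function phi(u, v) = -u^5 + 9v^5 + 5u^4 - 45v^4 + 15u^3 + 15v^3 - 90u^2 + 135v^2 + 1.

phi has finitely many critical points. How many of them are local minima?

phi separates as a function of u plus a function of v, so ∇phi=0 decouples.
∂phi/∂u = -5u(u - 4)(u - 3)(u + 3) = 0 at u ∈ {-3, 0, 3, 4}; ∂phi/∂v = 45v(v - 3)(v - 2)(v + 1) = 0 at v ∈ {-1, 0, 2, 3}.
The Hessian is diagonal: diag(phi_uu, phi_vv). Second derivatives: phi_uu(-3)=630, phi_uu(0)=-180, phi_uu(3)=90, phi_uu(4)=-140; phi_vv(-1)=-540, phi_vv(0)=270, phi_vv(2)=-270, phi_vv(3)=540.
Local minima occur where both diagonal entries positive: (-3, 0), (-3, 3), (3, 0), (3, 3). Count: 4.

4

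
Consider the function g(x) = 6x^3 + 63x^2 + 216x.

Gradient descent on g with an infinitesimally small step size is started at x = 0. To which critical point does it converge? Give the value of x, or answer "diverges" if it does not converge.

-3

g'(x) = 18(x + 3)(x + 4), so g'(0) = 216.
Gradient descent moves in the -g' direction, i.e. x is decreasing.
The nearest critical point in that direction is x = -3, where g'' = 18 > 0 (a local minimum). The iterate converges there.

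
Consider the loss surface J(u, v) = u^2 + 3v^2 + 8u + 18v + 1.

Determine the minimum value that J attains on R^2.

J(u,v) separates as P(u) + Q(v) + 1, so its minimum is min P + min Q + 1.
P'(u) = 2u + 8 vanishes at u ∈ {-4}; Q'(v) = 6v + 18 vanishes at v ∈ {-3}.
Local minima of P (where P''>0): P(-4)=-16. Local minima of Q: Q(-3)=-27.
So the global minimum of J is P(-4) + Q(-3) + 1 = -16 − 27 + 1 = -42, attained at (-4, -3).

-42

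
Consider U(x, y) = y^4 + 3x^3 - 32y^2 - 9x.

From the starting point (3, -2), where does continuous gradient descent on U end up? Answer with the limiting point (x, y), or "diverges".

(1, -4)

U is separable, so gradient descent decouples: x follows -∂U/∂x, y follows -∂U/∂y.
∂U/∂x = 9(x - 1)(x + 1); at x=3 this is 72, so x decreases.
∂U/∂y = 4y(y - 4)(y + 4); at y=-2 this is 96, so y decreases.
x converges to its nearest critical value 1 (a local min of the x-part); y converges to -4. The iterate converges to (1, -4).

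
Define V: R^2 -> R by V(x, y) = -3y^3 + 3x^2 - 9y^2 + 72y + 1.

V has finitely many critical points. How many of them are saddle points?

V separates as a function of x plus a function of y, so ∇V=0 decouples.
∂V/∂x = 6x = 0 at x ∈ {0}; ∂V/∂y = -9(y - 2)(y + 4) = 0 at y ∈ {-4, 2}.
The Hessian is diagonal: diag(V_xx, V_yy). Second derivatives: V_xx(0)=6; V_yy(-4)=54, V_yy(2)=-54.
Saddle points occur where the two diagonal entries have opposite signs: (0, 2). Count: 1.

1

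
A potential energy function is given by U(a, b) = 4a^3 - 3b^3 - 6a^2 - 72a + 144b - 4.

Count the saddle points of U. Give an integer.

2

U separates as a function of a plus a function of b, so ∇U=0 decouples.
∂U/∂a = 12(a - 3)(a + 2) = 0 at a ∈ {-2, 3}; ∂U/∂b = -9(b - 4)(b + 4) = 0 at b ∈ {-4, 4}.
The Hessian is diagonal: diag(U_aa, U_bb). Second derivatives: U_aa(-2)=-60, U_aa(3)=60; U_bb(-4)=72, U_bb(4)=-72.
Saddle points occur where the two diagonal entries have opposite signs: (-2, -4), (3, 4). Count: 2.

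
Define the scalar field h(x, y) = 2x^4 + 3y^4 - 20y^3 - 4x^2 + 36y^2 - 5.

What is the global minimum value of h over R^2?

-7

h(x,y) separates as P(x) + Q(y) − 5, so its minimum is min P + min Q − 5.
P'(x) = 8x(x - 1)(x + 1) vanishes at x ∈ {-1, 0, 1}; Q'(y) = 12y(y - 3)(y - 2) vanishes at y ∈ {0, 2, 3}.
Local minima of P (where P''>0): P(-1)=-2, P(1)=-2. Local minima of Q: Q(0)=0, Q(3)=27.
So the global minimum of h is P(-1) + Q(0) − 5 = -2 + 0 − 5 = -7, attained at (-1, 0).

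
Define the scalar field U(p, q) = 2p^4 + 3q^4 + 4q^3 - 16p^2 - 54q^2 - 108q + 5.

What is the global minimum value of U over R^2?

-486

U(p,q) separates as A(p) + B(q) + 5, so its minimum is min A + min B + 5.
A'(p) = 8p(p - 2)(p + 2) vanishes at p ∈ {-2, 0, 2}; B'(q) = 12(q - 3)(q + 1)(q + 3) vanishes at q ∈ {-3, -1, 3}.
Local minima of A (where A''>0): A(-2)=-32, A(2)=-32. Local minima of B: B(-3)=-27, B(3)=-459.
So the global minimum of U is A(-2) + B(3) + 5 = -32 − 459 + 5 = -486, attained at (-2, 3).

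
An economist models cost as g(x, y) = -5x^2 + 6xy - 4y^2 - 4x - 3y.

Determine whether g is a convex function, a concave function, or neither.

concave

g is quadratic, so its Hessian is the constant matrix H = [[-10, 6], [6, -8]].
det(H) = 44, tr(H) = -18.
det(H) > 0 and tr(H) < 0, so H is negative definite everywhere: concave.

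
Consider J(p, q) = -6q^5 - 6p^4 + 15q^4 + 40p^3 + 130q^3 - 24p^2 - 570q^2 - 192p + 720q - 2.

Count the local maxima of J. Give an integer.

J separates as a function of p plus a function of q, so ∇J=0 decouples.
∂J/∂p = -24(p - 4)(p - 2)(p + 1) = 0 at p ∈ {-1, 2, 4}; ∂J/∂q = -30(q - 3)(q - 2)(q - 1)(q + 4) = 0 at q ∈ {-4, 1, 2, 3}.
The Hessian is diagonal: diag(J_pp, J_qq). Second derivatives: J_pp(-1)=-360, J_pp(2)=144, J_pp(4)=-240; J_qq(-4)=6300, J_qq(1)=-300, J_qq(2)=180, J_qq(3)=-420.
Local maxima occur where both diagonal entries negative: (-1, 1), (-1, 3), (4, 1), (4, 3). Count: 4.

4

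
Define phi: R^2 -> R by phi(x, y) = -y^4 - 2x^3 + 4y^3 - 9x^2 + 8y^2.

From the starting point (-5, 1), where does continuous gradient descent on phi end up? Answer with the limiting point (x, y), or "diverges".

(-3, 0)

phi is separable, so gradient descent decouples: x follows -∂phi/∂x, y follows -∂phi/∂y.
∂phi/∂x = -6x(x + 3); at x=-5 this is -60, so x increases.
∂phi/∂y = -4y(y - 4)(y + 1); at y=1 this is 24, so y decreases.
x converges to its nearest critical value -3 (a local min of the x-part); y converges to 0. The iterate converges to (-3, 0).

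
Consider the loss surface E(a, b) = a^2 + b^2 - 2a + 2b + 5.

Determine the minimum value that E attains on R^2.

3

E(a,b) separates as P(a) + Q(b) + 5, so its minimum is min P + min Q + 5.
P'(a) = 2a - 2 vanishes at a ∈ {1}; Q'(b) = 2b + 2 vanishes at b ∈ {-1}.
Local minima of P (where P''>0): P(1)=-1. Local minima of Q: Q(-1)=-1.
So the global minimum of E is P(1) + Q(-1) + 5 = -1 − 1 + 5 = 3, attained at (1, -1).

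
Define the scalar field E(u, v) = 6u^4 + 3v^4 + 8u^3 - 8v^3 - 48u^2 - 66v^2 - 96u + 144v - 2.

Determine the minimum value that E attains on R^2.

-793

E(u,v) separates as P(u) + Q(v) − 2, so its minimum is min P + min Q − 2.
P'(u) = 24(u - 2)(u + 1)(u + 2) vanishes at u ∈ {-2, -1, 2}; Q'(v) = 12(v - 4)(v - 1)(v + 3) vanishes at v ∈ {-3, 1, 4}.
Local minima of P (where P''>0): P(-2)=32, P(2)=-224. Local minima of Q: Q(-3)=-567, Q(4)=-224.
So the global minimum of E is P(2) + Q(-3) − 2 = -224 − 567 − 2 = -793, attained at (2, -3).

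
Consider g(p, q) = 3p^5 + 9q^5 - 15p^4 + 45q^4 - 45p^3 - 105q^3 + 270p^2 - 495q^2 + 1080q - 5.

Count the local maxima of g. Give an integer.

g separates as a function of p plus a function of q, so ∇g=0 decouples.
∂g/∂p = 15p(p - 4)(p - 3)(p + 3) = 0 at p ∈ {-3, 0, 3, 4}; ∂g/∂q = 45(q - 2)(q - 1)(q + 3)(q + 4) = 0 at q ∈ {-4, -3, 1, 2}.
The Hessian is diagonal: diag(g_pp, g_qq). Second derivatives: g_pp(-3)=-1890, g_pp(0)=540, g_pp(3)=-270, g_pp(4)=420; g_qq(-4)=-1350, g_qq(-3)=900, g_qq(1)=-900, g_qq(2)=1350.
Local maxima occur where both diagonal entries negative: (-3, -4), (-3, 1), (3, -4), (3, 1). Count: 4.

4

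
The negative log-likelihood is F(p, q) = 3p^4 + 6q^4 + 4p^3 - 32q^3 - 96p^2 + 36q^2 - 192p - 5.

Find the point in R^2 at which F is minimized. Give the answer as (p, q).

(4, 3)

F(p,q) separates as A(p) + B(q) − 5, so its minimum is min A + min B − 5.
A'(p) = 12(p - 4)(p + 1)(p + 4) vanishes at p ∈ {-4, -1, 4}; B'(q) = 24q(q - 3)(q - 1) vanishes at q ∈ {0, 1, 3}.
Local minima of A (where A''>0): A(-4)=-256, A(4)=-1280. Local minima of B: B(0)=0, B(3)=-54.
So the global minimum of F is A(4) + B(3) − 5 = -1280 − 54 − 5 = -1339, attained at (4, 3).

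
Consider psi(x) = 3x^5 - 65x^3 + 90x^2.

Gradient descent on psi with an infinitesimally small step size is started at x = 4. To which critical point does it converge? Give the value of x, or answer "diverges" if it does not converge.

3

psi'(x) = 15x(x - 3)(x - 1)(x + 4), so psi'(4) = 1440.
Gradient descent moves in the -psi' direction, i.e. x is decreasing.
The nearest critical point in that direction is x = 3, where psi'' = 630 > 0 (a local minimum). The iterate converges there.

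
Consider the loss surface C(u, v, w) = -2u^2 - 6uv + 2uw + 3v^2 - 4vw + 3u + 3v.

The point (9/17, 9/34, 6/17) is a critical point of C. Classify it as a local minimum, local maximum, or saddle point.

The Hessian is constant: H = [[-4, -6, 2], [-6, 6, -4], [2, -4, 0]].
Leading principal minors: Δ₁ = -4, Δ₂ = -60, Δ₃ = 136.
The minors fit neither the all-positive nor the alternating-sign pattern, so H is indefinite: a saddle point.

saddle point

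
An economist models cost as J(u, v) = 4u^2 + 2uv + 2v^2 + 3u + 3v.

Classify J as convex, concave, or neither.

convex

J is quadratic, so its Hessian is the constant matrix H = [[8, 2], [2, 4]].
det(H) = 28, tr(H) = 12.
det(H) > 0 and tr(H) > 0, so H is positive definite everywhere: convex.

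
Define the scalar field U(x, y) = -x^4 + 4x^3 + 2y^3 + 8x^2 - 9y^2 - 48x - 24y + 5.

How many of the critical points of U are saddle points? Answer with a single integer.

3

U separates as a function of x plus a function of y, so ∇U=0 decouples.
∂U/∂x = -4(x - 3)(x - 2)(x + 2) = 0 at x ∈ {-2, 2, 3}; ∂U/∂y = 6(y - 4)(y + 1) = 0 at y ∈ {-1, 4}.
The Hessian is diagonal: diag(U_xx, U_yy). Second derivatives: U_xx(-2)=-80, U_xx(2)=16, U_xx(3)=-20; U_yy(-1)=-30, U_yy(4)=30.
Saddle points occur where the two diagonal entries have opposite signs: (-2, 4), (2, -1), (3, 4). Count: 3.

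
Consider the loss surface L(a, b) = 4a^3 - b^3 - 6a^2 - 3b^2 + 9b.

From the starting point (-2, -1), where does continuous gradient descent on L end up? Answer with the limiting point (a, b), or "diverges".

L is separable, so gradient descent decouples: a follows -∂L/∂a, b follows -∂L/∂b.
∂L/∂a = 12a(a - 1); at a=-2 this is 72, so a decreases.
∂L/∂b = -3(b - 1)(b + 3); at b=-1 this is 12, so b decreases.
The a-coordinate has no critical point in that direction and runs off to infinity.

diverges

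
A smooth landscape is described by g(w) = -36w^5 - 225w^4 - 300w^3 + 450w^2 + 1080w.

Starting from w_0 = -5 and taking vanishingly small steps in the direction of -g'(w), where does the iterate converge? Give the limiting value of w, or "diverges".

-3

g'(w) = -180(w - 1)(w + 1)(w + 2)(w + 3), so g'(-5) = -25920.
Gradient descent moves in the -g' direction, i.e. w is increasing.
The nearest critical point in that direction is w = -3, where g'' = 1440 > 0 (a local minimum). The iterate converges there.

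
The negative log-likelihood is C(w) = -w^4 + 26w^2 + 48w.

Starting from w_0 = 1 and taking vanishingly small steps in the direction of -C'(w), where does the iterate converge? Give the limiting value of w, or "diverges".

-1

C'(w) = -4(w - 4)(w + 1)(w + 3), so C'(1) = 96.
Gradient descent moves in the -C' direction, i.e. w is decreasing.
The nearest critical point in that direction is w = -1, where C'' = 40 > 0 (a local minimum). The iterate converges there.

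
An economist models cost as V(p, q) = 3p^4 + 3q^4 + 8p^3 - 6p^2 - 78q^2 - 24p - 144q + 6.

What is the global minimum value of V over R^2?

V(p,q) separates as A(p) + B(q) + 6, so its minimum is min A + min B + 6.
A'(p) = 12(p - 1)(p + 1)(p + 2) vanishes at p ∈ {-2, -1, 1}; B'(q) = 12(q - 4)(q + 1)(q + 3) vanishes at q ∈ {-3, -1, 4}.
Local minima of A (where A''>0): A(-2)=8, A(1)=-19. Local minima of B: B(-3)=-27, B(4)=-1056.
So the global minimum of V is A(1) + B(4) + 6 = -19 − 1056 + 6 = -1069, attained at (1, 4).

-1069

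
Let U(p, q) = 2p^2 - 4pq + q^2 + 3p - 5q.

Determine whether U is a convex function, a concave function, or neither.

U is quadratic, so its Hessian is the constant matrix H = [[4, -4], [-4, 2]].
det(H) = -8, tr(H) = 6.
det(H) < 0, so H is indefinite: neither convex nor concave.

neither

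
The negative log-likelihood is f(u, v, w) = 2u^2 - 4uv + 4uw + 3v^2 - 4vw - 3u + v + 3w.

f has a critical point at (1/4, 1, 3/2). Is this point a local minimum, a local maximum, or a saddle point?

The Hessian is constant: H = [[4, -4, 4], [-4, 6, -4], [4, -4, 0]].
Leading principal minors: Δ₁ = 4, Δ₂ = 8, Δ₃ = -32.
The minors fit neither the all-positive nor the alternating-sign pattern, so H is indefinite: a saddle point.

saddle point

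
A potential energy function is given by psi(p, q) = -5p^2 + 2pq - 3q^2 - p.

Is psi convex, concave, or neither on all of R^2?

psi is quadratic, so its Hessian is the constant matrix H = [[-10, 2], [2, -6]].
det(H) = 56, tr(H) = -16.
det(H) > 0 and tr(H) < 0, so H is negative definite everywhere: concave.

concave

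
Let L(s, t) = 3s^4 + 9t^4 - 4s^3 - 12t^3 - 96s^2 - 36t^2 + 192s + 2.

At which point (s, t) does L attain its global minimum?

L(s,t) separates as P(s) + Q(t) + 2, so its minimum is min P + min Q + 2.
P'(s) = 12(s - 4)(s - 1)(s + 4) vanishes at s ∈ {-4, 1, 4}; Q'(t) = 36t(t - 2)(t + 1) vanishes at t ∈ {-1, 0, 2}.
Local minima of P (where P''>0): P(-4)=-1280, P(4)=-256. Local minima of Q: Q(-1)=-15, Q(2)=-96.
So the global minimum of L is P(-4) + Q(2) + 2 = -1280 − 96 + 2 = -1374, attained at (-4, 2).

(-4, 2)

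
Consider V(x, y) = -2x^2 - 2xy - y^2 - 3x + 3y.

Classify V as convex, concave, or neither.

concave

V is quadratic, so its Hessian is the constant matrix H = [[-4, -2], [-2, -2]].
det(H) = 4, tr(H) = -6.
det(H) > 0 and tr(H) < 0, so H is negative definite everywhere: concave.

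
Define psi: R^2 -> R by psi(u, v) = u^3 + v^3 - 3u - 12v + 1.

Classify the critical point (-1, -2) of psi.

local maximum

The mixed partial ∂²psi/∂u∂v is 0, so the Hessian at any point is diag(psi_uu, psi_vv) = diag(6u, 6v).
At (-1, -2): H = diag(-6, -12).
Both eigenvalues are negative, so H is negative definite: a local maximum.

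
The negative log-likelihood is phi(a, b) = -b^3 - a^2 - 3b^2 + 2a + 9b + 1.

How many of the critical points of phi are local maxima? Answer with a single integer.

phi separates as a function of a plus a function of b, so ∇phi=0 decouples.
∂phi/∂a = -2(a - 1) = 0 at a ∈ {1}; ∂phi/∂b = -3(b - 1)(b + 3) = 0 at b ∈ {-3, 1}.
The Hessian is diagonal: diag(phi_aa, phi_bb). Second derivatives: phi_aa(1)=-2; phi_bb(-3)=12, phi_bb(1)=-12.
Local maxima occur where both diagonal entries negative: (1, 1). Count: 1.

1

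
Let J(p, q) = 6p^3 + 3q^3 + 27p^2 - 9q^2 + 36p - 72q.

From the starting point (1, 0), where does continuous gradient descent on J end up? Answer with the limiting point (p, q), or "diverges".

(-1, 4)

J is separable, so gradient descent decouples: p follows -∂J/∂p, q follows -∂J/∂q.
∂J/∂p = 18(p + 1)(p + 2); at p=1 this is 108, so p decreases.
∂J/∂q = 9(q - 4)(q + 2); at q=0 this is -72, so q increases.
p converges to its nearest critical value -1 (a local min of the p-part); q converges to 4. The iterate converges to (-1, 4).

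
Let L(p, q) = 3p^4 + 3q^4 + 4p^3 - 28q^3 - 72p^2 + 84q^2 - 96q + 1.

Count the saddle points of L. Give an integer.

4

L separates as a function of p plus a function of q, so ∇L=0 decouples.
∂L/∂p = 12p(p - 3)(p + 4) = 0 at p ∈ {-4, 0, 3}; ∂L/∂q = 12(q - 4)(q - 2)(q - 1) = 0 at q ∈ {1, 2, 4}.
The Hessian is diagonal: diag(L_pp, L_qq). Second derivatives: L_pp(-4)=336, L_pp(0)=-144, L_pp(3)=252; L_qq(1)=36, L_qq(2)=-24, L_qq(4)=72.
Saddle points occur where the two diagonal entries have opposite signs: (-4, 2), (0, 1), (0, 4), (3, 2). Count: 4.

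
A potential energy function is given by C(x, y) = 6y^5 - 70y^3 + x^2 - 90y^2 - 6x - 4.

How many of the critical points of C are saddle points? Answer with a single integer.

C separates as a function of x plus a function of y, so ∇C=0 decouples.
∂C/∂x = 2(x - 3) = 0 at x ∈ {3}; ∂C/∂y = 30y(y - 3)(y + 1)(y + 2) = 0 at y ∈ {-2, -1, 0, 3}.
The Hessian is diagonal: diag(C_xx, C_yy). Second derivatives: C_xx(3)=2; C_yy(-2)=-300, C_yy(-1)=120, C_yy(0)=-180, C_yy(3)=1800.
Saddle points occur where the two diagonal entries have opposite signs: (3, -2), (3, 0). Count: 2.

2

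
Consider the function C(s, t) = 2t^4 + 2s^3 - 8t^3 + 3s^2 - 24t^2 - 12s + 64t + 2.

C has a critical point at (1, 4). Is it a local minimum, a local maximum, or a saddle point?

local minimum

The mixed partial ∂²C/∂s∂t is 0, so the Hessian at any point is diag(C_ss, C_tt) = diag(6(2s + 1), 24(t^2 - 2t - 2)).
At (1, 4): H = diag(18, 144).
Both eigenvalues are positive, so H is positive definite: a local minimum.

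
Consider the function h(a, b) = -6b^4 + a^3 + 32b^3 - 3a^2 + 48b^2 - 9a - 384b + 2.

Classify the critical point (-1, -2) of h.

The mixed partial ∂²h/∂a∂b is 0, so the Hessian at any point is diag(h_aa, h_bb) = diag(6(a - 1), 24(-3b^2 + 8b + 4)).
At (-1, -2): H = diag(-12, -576).
Both eigenvalues are negative, so H is negative definite: a local maximum.

local maximum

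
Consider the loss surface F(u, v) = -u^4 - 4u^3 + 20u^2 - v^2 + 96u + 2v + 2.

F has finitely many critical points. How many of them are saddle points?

1

F separates as a function of u plus a function of v, so ∇F=0 decouples.
∂F/∂u = -4(u - 3)(u + 2)(u + 4) = 0 at u ∈ {-4, -2, 3}; ∂F/∂v = -2(v - 1) = 0 at v ∈ {1}.
The Hessian is diagonal: diag(F_uu, F_vv). Second derivatives: F_uu(-4)=-56, F_uu(-2)=40, F_uu(3)=-140; F_vv(1)=-2.
Saddle points occur where the two diagonal entries have opposite signs: (-2, 1). Count: 1.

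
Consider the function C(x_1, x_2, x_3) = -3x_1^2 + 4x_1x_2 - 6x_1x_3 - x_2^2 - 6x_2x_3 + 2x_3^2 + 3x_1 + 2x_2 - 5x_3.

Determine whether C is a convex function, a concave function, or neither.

C is quadratic, so its Hessian is the constant matrix H = [[-6, 4, -6], [4, -2, -6], [-6, -6, 4]].
Leading principal minors: -6, -4, 560.
Neither pattern holds ⇒ H is indefinite ⇒ neither convex nor concave.

neither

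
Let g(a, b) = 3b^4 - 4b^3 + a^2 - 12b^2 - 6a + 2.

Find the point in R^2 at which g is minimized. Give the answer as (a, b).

(3, 2)

g(a,b) separates as P(a) + Q(b) + 2, so its minimum is min P + min Q + 2.
P'(a) = 2a - 6 vanishes at a ∈ {3}; Q'(b) = 12b(b - 2)(b + 1) vanishes at b ∈ {-1, 0, 2}.
Local minima of P (where P''>0): P(3)=-9. Local minima of Q: Q(-1)=-5, Q(2)=-32.
So the global minimum of g is P(3) + Q(2) + 2 = -9 − 32 + 2 = -39, attained at (3, 2).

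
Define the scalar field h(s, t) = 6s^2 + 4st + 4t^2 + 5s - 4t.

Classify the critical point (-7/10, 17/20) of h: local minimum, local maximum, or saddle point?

local minimum

The Hessian of h is constant: H = [[12, 4], [4, 8]].
det(H) = 12·8 − 4² = 80.
det(H) > 0 and tr(H) = 20 > 0, so H is positive definite and the point is a local minimum.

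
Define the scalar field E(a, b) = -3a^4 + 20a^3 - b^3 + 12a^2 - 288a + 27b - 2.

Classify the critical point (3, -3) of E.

local minimum

The mixed partial ∂²E/∂a∂b is 0, so the Hessian at any point is diag(E_aa, E_bb) = diag(12(-3a^2 + 10a + 2), -6b).
At (3, -3): H = diag(60, 18).
Both eigenvalues are positive, so H is positive definite: a local minimum.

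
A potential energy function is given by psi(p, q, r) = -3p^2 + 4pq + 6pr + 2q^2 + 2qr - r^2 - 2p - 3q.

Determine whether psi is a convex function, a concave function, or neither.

neither

psi is quadratic, so its Hessian is the constant matrix H = [[-6, 4, 6], [4, 4, 2], [6, 2, -2]].
Leading principal minors: -6, -40, 56.
Neither pattern holds ⇒ H is indefinite ⇒ neither convex nor concave.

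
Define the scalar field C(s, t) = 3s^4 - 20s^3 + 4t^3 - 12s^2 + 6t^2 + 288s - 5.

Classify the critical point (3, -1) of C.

The mixed partial ∂²C/∂s∂t is 0, so the Hessian at any point is diag(C_ss, C_tt) = diag(12(3s^2 - 10s - 2), 12(2t + 1)).
At (3, -1): H = diag(-60, -12).
Both eigenvalues are negative, so H is negative definite: a local maximum.

local maximum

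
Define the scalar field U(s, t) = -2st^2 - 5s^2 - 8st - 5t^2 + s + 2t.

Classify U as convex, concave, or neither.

The term -2st^2 is cubic, so the Hessian is not constant.
∂²U/∂t² = -4s - 10, which takes both signs as s varies (negative for sufficiently large s). A diagonal entry of the Hessian changing sign means the Hessian is neither positive- nor negative-semidefinite on all of R^2.

neither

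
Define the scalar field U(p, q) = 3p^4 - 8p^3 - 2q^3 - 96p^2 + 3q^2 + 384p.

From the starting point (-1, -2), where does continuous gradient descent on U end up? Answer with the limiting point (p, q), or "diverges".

(-4, 0)

U is separable, so gradient descent decouples: p follows -∂U/∂p, q follows -∂U/∂q.
∂U/∂p = 12(p - 4)(p - 2)(p + 4); at p=-1 this is 540, so p decreases.
∂U/∂q = -6q(q - 1); at q=-2 this is -36, so q increases.
p converges to its nearest critical value -4 (a local min of the p-part); q converges to 0. The iterate converges to (-4, 0).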